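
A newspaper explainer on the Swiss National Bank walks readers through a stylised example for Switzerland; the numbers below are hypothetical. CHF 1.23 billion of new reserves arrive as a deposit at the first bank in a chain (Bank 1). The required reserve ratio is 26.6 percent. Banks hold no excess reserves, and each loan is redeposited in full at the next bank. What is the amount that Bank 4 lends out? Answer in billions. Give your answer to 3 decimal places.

Each bank lends a fraction (1 − rr) = 0.7340 of the deposit it receives, so Bank 4 receives 1.23·0.7340^3 and lends 1.23·0.7340^4 ≈ 0.3570 billion.

CHF 0.357 billion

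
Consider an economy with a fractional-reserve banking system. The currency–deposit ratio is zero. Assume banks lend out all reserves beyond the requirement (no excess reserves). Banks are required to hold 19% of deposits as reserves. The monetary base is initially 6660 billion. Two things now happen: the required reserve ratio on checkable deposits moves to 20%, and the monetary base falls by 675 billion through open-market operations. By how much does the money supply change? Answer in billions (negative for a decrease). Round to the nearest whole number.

Before: m₁ = 1 / (0.19) ≈ 5.26316, MB₁ = 6660, so M₁ = 5.26316 × 6660 = 35052.6456 billion.
After: m₂ = 1 / (0.2) = 5, MB₂ = 6660 − 675 = 5985, so M₂ = 5 × 5985 = 29925 billion.
ΔM = M₂ − M₁ = 29925 − 35052.6456 = -5127.6456 billion.

-5128 billion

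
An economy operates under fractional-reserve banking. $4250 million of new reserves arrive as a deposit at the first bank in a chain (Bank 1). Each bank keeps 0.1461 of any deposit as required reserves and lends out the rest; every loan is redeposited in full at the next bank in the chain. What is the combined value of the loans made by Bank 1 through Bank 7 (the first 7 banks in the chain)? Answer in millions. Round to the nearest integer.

$16617 million

Bank i lends (1 − rr)^i of the original deposit: Bank 1 lends 4250·0.8539 = 3629.0750, Bank 2 lends 4250·0.8539² ≈ 3098.8671, and so on.
Summing a geometric series: total = 4250·[0.8539·(1 − 0.8539^7) / (1 − 0.8539)] ≈ 16617.3361 million.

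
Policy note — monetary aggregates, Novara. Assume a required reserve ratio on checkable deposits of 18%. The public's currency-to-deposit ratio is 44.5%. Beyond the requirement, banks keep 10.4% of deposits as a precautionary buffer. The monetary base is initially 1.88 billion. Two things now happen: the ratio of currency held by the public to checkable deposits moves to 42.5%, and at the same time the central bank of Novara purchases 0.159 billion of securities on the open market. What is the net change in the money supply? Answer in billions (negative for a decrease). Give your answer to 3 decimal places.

0.372 billion

Before: m₁ = (1 + 0.445) / (0.18 + 0.104 + 0.445) ≈ 1.98217, MB₁ = 1.88, so M₁ = 1.98217 × 1.88 ≈ 3.7265 billion.
After: m₂ = (1 + 0.425) / (0.18 + 0.104 + 0.425) ≈ 2.00987, MB₂ = 1.88 + 0.159 = 2.039, so M₂ = 2.00987 × 2.039 ≈ 4.0981 billion.
ΔM = M₂ − M₁ = 4.0981 − 3.7265 = 0.3716 billion.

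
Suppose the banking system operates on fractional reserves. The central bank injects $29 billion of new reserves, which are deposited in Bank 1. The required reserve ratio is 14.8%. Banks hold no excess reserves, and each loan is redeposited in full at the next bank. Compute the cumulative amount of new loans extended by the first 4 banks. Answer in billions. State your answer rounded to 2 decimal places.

$78.98 billion

Bank i lends (1 − rr)^i of the original deposit: Bank 1 lends 29·0.8520 = 24.7080, Bank 2 lends 29·0.8520² ≈ 21.0512, and so on.
Summing a geometric series: total = 29·[0.8520·(1 − 0.8520^4) / (1 − 0.8520)] ≈ 78.9760 billion.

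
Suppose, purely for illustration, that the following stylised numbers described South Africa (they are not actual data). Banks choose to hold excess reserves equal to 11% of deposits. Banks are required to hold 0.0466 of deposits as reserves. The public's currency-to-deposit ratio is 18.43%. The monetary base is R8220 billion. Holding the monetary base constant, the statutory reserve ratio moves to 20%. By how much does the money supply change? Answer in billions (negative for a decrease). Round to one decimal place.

Initially m₁ = (1 + 0.1843) / (0.0466 + 0.11 + 0.1843) ≈ 3.474039, so M₁ = 3.474039 × 8220 ≈ 28556.6006 billion.
After the change m₂ = (1 + 0.1843) / (0.2 + 0.11 + 0.1843) ≈ 2.395913, so M₂ = 2.395913 × 8220 ≈ 19694.4049 billion.
ΔM = M₂ − M₁ = 19694.4049 − 28556.6006 = -8862.1957 billion.

-8862.2 billion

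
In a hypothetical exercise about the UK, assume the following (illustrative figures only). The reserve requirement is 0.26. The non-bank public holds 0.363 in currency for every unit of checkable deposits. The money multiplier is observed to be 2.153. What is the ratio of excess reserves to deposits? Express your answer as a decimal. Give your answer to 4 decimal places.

0.0101

Using m = 2.153. Since m = (1 + c)/(c + rr + e), the denominator satisfies c + rr + e = (1 + c)/m = (1 + 0.363) / 2.153 ≈ 0.633070.
With c = 0.363 and rr = 0.26, the ratio of excess reserves to deposits is 0.633070 − 0.363 − 0.26 = 0.01007.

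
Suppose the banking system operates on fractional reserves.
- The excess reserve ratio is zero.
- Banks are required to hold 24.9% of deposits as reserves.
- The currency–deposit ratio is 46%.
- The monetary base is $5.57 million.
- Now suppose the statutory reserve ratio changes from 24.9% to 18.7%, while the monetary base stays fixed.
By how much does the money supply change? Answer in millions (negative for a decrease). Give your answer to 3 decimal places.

$1.099 million

Initially m₁ = (1 + 0.46) / (0.249 + 0.46) ≈ 2.05924, so M₁ = 2.05924 × 5.57 ≈ 11.47 million.
After the change m₂ = (1 + 0.46) / (0.187 + 0.46) ≈ 2.25657, so M₂ = 2.25657 × 5.57 ≈ 12.5691 million.
ΔM = M₂ − M₁ = 12.5691 − 11.47 = 1.0991 million.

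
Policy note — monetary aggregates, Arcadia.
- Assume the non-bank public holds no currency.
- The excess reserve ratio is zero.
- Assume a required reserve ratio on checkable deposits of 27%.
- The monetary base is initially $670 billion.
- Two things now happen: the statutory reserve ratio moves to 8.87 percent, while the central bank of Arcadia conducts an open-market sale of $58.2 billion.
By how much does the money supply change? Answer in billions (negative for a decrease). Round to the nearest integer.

Before: m₁ = 1 / (0.27) ≈ 3.7037, MB₁ = 670, so M₁ = 3.7037 × 670 = 2481.479 billion.
After: m₂ = 1 / (0.0887) ≈ 11.2740, MB₂ = 670 − 58.2 = 611.8, so M₂ = 11.2740 × 611.8 = 6897.4332 billion.
ΔM = M₂ − M₁ = 6897.4332 − 2481.479 = 4415.9542 billion.

$4416 billion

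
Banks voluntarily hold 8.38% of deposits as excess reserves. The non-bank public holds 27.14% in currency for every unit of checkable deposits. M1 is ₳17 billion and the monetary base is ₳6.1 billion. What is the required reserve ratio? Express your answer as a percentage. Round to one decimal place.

Using m = M/MB = 17/6.1 ≈ 2.786885. Since m = (1 + c)/(c + rr + e), the denominator satisfies c + rr + e = (1 + c)/m = (1 + 0.2714) / 2.786885 ≈ 0.456208.
With c = 0.2714 and e = 0.0838, the required reserve ratio is 0.456208 − 0.2714 − 0.0838 = 0.101008.

10.1%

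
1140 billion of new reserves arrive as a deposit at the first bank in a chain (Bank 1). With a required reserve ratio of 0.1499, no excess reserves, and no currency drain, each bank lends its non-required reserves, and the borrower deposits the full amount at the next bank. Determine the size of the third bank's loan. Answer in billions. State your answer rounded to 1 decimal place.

Each bank lends a fraction (1 − rr) = 0.8501 of the deposit it receives, so Bank 3 receives 1140·0.8501^2 and lends 1140·0.8501^3 ≈ 700.3496 billion.

700.3 billion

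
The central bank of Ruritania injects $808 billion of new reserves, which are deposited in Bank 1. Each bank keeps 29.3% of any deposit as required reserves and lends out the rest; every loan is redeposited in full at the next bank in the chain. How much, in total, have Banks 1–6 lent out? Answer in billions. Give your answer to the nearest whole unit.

Bank i lends (1 − rr)^i of the original deposit: Bank 1 lends 808·0.7070 = 571.2560, Bank 2 lends 808·0.7070² ≈ 403.8780, and so on.
Summing a geometric series: total = 808·[0.7070·(1 − 0.7070^6) / (1 − 0.7070)] ≈ 1706.1900 billion.

$1706 billion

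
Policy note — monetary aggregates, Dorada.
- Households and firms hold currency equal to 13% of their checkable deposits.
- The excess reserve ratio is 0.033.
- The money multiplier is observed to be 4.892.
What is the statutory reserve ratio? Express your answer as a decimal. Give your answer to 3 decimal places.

Using m = 4.892. Since m = (1 + c)/(c + rr + e), the denominator satisfies c + rr + e = (1 + c)/m = (1 + 0.13) / 4.892 ≈ 0.230989.
With c = 0.13 and e = 0.033, the statutory reserve ratio is 0.230989 − 0.13 − 0.033 = 0.067989.

0.068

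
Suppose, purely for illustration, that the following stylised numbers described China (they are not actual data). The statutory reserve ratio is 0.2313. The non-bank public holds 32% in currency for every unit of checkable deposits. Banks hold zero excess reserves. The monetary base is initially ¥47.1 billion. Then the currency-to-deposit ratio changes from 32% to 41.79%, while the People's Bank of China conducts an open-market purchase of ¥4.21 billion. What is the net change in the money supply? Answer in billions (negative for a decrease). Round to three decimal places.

-0.709 billion

Before: m₁ = (1 + 0.32) / (0.2313 + 0.32) ≈ 2.394341, MB₁ = 47.1, so M₁ = 2.394341 × 47.1 ≈ 112.7735 billion.
After: m₂ = (1 + 0.4179) / (0.2313 + 0.4179) ≈ 2.184073, MB₂ = 47.1 + 4.21 = 51.31, so M₂ = 2.184073 × 51.31 ≈ 112.0648 billion.
ΔM = M₂ − M₁ = 112.0648 − 112.7735 = -0.7087 billion.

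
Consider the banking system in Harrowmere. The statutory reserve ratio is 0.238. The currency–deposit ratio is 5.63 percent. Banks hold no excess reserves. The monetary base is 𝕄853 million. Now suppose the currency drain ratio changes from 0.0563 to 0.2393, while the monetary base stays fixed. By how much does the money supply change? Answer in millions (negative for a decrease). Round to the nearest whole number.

-847 million

Initially m₁ = (1 + 0.0563) / (0.238 + 0.0563) ≈ 3.5892, so M₁ = 3.5892 × 853 = 3061.5876 million.
After the change m₂ = (1 + 0.2393) / (0.238 + 0.2393) ≈ 2.5965, so M₂ = 2.5965 × 853 = 2214.8145 million.
ΔM = M₂ − M₁ = 2214.8145 − 3061.5876 = -846.7731 million.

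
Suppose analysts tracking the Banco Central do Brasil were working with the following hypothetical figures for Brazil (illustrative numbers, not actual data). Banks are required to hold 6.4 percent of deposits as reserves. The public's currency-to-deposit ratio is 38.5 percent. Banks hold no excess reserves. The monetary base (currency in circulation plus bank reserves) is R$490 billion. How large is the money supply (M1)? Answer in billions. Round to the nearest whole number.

The money multiplier is m = (1 + c) / (rr + c) = (1 + 0.385) / (0.064 + 0.385) ≈ 3.0846.
So M = m × MB = 3.0846 × 490 = 1511.454 billion.

R$1511 billion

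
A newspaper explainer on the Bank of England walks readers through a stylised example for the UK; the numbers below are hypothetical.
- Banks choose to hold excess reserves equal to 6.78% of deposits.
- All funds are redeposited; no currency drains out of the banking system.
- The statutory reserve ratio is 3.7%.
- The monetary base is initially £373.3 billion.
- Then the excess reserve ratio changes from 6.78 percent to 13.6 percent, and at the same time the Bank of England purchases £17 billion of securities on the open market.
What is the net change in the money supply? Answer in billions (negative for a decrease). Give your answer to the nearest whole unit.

Before: m₁ = 1 / (0.037 + 0.0678) ≈ 9.5420, MB₁ = 373.3, so M₁ = 9.5420 × 373.3 = 3562.0286 billion.
After: m₂ = 1 / (0.037 + 0.136) ≈ 5.7803, MB₂ = 373.3 + 17 = 390.3, so M₂ = 5.7803 × 390.3 ≈ 2256.0511 billion.
ΔM = M₂ − M₁ = 2256.0511 − 3562.0286 = -1305.9775 billion.

-1306 billion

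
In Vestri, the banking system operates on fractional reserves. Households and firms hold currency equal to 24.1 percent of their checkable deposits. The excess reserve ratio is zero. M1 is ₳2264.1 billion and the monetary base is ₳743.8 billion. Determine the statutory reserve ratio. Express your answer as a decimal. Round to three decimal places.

Using m = M/MB = 2264.1/743.8 ≈ 3.043963. Since m = (1 + c)/(c + rr + e), the denominator satisfies c + rr + e = (1 + c)/m = (1 + 0.241) / 3.043963 ≈ 0.407692.
With c = 0.241 and e = 0, the statutory reserve ratio is 0.407692 − 0.241 − 0 = 0.166692.

0.167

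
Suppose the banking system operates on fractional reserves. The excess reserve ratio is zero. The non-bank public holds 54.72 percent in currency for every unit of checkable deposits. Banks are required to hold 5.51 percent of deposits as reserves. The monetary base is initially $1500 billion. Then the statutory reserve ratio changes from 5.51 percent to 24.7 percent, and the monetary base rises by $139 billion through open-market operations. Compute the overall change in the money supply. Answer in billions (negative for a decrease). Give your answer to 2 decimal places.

-660.25 billion

Before: m₁ = (1 + 0.5472) / (0.0551 + 0.5472) ≈ 2.5688195, MB₁ = 1500, so M₁ = 2.5688195 × 1500 ≈ 3853.2292 billion.
After: m₂ = (1 + 0.5472) / (0.247 + 0.5472) ≈ 1.9481239, MB₂ = 1500 + 139 = 1639, so M₂ = 1.9481239 × 1639 ≈ 3192.9751 billion.
ΔM = M₂ − M₁ = 3192.9751 − 3853.2292 = -660.2541 billion.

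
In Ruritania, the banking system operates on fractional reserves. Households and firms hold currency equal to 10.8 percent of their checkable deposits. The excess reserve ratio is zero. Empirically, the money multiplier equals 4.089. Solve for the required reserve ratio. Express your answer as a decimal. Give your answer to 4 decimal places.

0.1630

Using m = 4.089. Since m = (1 + c)/(c + rr + e), the denominator satisfies c + rr + e = (1 + c)/m = (1 + 0.108) / 4.089 ≈ 0.270971.
With c = 0.108 and e = 0, the required reserve ratio is 0.270971 − 0.108 − 0 = 0.162971.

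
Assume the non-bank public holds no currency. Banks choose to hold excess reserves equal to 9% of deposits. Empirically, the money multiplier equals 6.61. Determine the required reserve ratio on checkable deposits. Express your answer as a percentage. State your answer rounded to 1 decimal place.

6.1%

Using m = 6.61. Since m = (1 + c)/(c + rr + e), the denominator satisfies c + rr + e = (1 + c)/m = (1 + 0) / 6.61 ≈ 0.151286.
With c = 0 and e = 0.09, the required reserve ratio on checkable deposits is 0.151286 − 0 − 0.09 = 0.061286.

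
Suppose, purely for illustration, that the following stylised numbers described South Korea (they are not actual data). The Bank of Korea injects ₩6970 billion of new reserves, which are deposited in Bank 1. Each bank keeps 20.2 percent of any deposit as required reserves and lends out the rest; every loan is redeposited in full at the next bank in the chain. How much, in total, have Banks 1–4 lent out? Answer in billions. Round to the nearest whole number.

Bank i lends (1 − rr)^i of the original deposit: Bank 1 lends 6970·0.7980 = 5562.0600, Bank 2 lends 6970·0.7980² ≈ 4438.5239, and so on.
Summing a geometric series: total = 6970·[0.7980·(1 − 0.7980^4) / (1 − 0.7980)] ≈ 16368.9957 billion.

₩16369 billion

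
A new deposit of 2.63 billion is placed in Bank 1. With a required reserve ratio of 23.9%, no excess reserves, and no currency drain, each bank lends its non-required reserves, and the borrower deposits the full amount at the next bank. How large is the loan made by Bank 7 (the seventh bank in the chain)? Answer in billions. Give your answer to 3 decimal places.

Each bank lends a fraction (1 − rr) = 0.7610 of the deposit it receives, so Bank 7 receives 2.63·0.7610^6 and lends 2.63·0.7610^7 ≈ 0.3887 billion.

0.389 billion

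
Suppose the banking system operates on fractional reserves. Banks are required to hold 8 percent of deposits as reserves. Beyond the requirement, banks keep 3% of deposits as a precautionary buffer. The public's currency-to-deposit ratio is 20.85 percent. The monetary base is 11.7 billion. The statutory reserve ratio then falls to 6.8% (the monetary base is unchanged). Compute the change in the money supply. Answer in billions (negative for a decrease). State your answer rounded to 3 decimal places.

Initially m₁ = (1 + 0.2085) / (0.08 + 0.03 + 0.2085) ≈ 3.794349, so M₁ = 3.794349 × 11.7 ≈ 44.3939 billion.
After the change m₂ = (1 + 0.2085) / (0.068 + 0.03 + 0.2085) ≈ 3.942904, so M₂ = 3.942904 × 11.7 ≈ 46.132 billion.
ΔM = M₂ − M₁ = 46.132 − 44.3939 = 1.7381 billion.

1.738 billion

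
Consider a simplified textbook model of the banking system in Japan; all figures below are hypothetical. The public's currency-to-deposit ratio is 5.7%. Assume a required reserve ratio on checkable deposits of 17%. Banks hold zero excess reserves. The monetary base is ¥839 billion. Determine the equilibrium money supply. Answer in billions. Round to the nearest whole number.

¥3907 billion

The money multiplier is m = (1 + c) / (rr + c) = (1 + 0.057) / (0.17 + 0.057) ≈ 4.6564.
So M = m × MB = 4.6564 × 839 = 3906.7196 billion.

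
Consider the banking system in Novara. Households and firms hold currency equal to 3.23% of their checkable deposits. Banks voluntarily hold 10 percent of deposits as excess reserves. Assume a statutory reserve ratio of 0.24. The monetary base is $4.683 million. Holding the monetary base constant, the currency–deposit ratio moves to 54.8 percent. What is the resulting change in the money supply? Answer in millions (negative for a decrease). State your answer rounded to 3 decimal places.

Initially m₁ = (1 + 0.0323) / (0.24 + 0.1 + 0.0323) ≈ 2.77276, so M₁ = 2.77276 × 4.683 ≈ 12.9848 million.
After the change m₂ = (1 + 0.548) / (0.24 + 0.1 + 0.548) ≈ 1.74324, so M₂ = 1.74324 × 4.683 ≈ 8.1636 million.
ΔM = M₂ − M₁ = 8.1636 − 12.9848 = -4.8212 million.

-4.821 million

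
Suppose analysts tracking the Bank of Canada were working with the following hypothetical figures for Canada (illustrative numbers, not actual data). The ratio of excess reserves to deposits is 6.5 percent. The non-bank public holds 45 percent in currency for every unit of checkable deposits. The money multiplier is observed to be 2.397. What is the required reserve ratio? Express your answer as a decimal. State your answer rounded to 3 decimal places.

Using m = 2.397. Since m = (1 + c)/(c + rr + e), the denominator satisfies c + rr + e = (1 + c)/m = (1 + 0.45) / 2.397 ≈ 0.604923.
With c = 0.45 and e = 0.065, the required reserve ratio is 0.604923 − 0.45 − 0.065 = 0.089923.

0.090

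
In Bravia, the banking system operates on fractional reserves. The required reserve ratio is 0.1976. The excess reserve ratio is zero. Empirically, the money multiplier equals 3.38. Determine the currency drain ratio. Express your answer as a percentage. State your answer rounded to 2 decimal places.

13.95%

Using m = 3.38. From m = (1 + c)/(c + rr + e), rearranging gives 1 + c = m·(c + rr + e), so c·(1 − m) = m·(rr + e) − 1.
Hence c = [m·(rr + e) − 1]/(1 − m) = [3.38 × (0.1976 + 0) − 1] / (1 − 3.38) ≈ 0.139543.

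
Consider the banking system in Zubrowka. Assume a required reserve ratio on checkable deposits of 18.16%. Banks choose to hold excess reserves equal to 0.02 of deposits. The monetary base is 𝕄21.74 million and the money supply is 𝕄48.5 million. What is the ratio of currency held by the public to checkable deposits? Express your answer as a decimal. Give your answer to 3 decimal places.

Using m = M/MB = 48.5/21.74 ≈ 2.230911. From m = (1 + c)/(c + rr + e), rearranging gives 1 + c = m·(c + rr + e), so c·(1 − m) = m·(rr + e) − 1.
Hence c = [m·(rr + e) − 1]/(1 − m) = [2.230911 × (0.1816 + 0.02) − 1] / (1 − 2.230911) ≈ 0.447025.

0.447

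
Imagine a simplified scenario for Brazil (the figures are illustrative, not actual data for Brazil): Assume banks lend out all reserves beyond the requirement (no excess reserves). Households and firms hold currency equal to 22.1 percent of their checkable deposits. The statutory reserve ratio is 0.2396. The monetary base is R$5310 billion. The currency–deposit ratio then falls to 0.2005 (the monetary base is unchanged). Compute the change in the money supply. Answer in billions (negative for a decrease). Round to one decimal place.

R$408.3 billion

Initially m₁ = (1 + 0.221) / (0.2396 + 0.221) ≈ 2.650890, so M₁ = 2.650890 × 5310 = 14076.2259 billion.
After the change m₂ = (1 + 0.2005) / (0.2396 + 0.2005) ≈ 2.727789, so M₂ = 2.727789 × 5310 ≈ 14484.5596 billion.
ΔM = M₂ − M₁ = 14484.5596 − 14076.2259 = 408.3337 billion.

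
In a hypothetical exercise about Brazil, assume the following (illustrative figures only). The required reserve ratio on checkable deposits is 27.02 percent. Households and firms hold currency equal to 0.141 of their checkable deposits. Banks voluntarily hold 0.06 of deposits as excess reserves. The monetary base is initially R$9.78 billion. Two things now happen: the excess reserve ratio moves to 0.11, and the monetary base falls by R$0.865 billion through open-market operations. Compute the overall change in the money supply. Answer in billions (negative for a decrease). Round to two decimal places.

-4.17 billion

Before: m₁ = (1 + 0.141) / (0.2702 + 0.06 + 0.141) ≈ 2.4215, MB₁ = 9.78, so M₁ = 2.4215 × 9.78 ≈ 23.6823 billion.
After: m₂ = (1 + 0.141) / (0.2702 + 0.11 + 0.141) ≈ 2.1892, MB₂ = 9.78 − 0.865 = 8.915, so M₂ = 2.1892 × 8.915 ≈ 19.5167 billion.
ΔM = M₂ − M₁ = 19.5167 − 23.6823 = -4.1656 billion.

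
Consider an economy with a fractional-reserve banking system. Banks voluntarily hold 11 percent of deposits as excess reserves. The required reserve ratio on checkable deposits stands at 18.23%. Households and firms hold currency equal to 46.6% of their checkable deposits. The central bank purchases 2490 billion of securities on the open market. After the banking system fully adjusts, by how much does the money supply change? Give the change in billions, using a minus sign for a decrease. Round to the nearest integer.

4814 billion

The money multiplier is m = (1 + c) / (rr + e + c) = (1 + 0.466) / (0.1823 + 0.11 + 0.466) ≈ 1.93327.
The purchase adds 2490 billion of base, so ΔM = m × ΔMB = 1.93327 × (+2490) = 4813.8423 billion.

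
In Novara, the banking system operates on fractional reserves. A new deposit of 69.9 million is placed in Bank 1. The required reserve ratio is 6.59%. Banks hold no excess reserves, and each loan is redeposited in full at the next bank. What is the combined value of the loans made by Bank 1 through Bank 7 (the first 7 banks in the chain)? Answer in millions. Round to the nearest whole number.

Bank i lends (1 − rr)^i of the original deposit: Bank 1 lends 69.9·0.9341 ≈ 65.2936, Bank 2 lends 69.9·0.9341² ≈ 60.9907, and so on.
Summing a geometric series: total = 69.9·[0.9341·(1 − 0.9341^7) / (1 − 0.9341)] ≈ 375.9911 million.

376 million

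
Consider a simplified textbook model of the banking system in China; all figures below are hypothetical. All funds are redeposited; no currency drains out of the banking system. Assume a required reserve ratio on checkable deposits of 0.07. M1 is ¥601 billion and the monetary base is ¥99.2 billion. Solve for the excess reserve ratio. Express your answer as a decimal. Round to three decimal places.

0.095

Using m = M/MB = 601/99.2 ≈ 6.058468. Since m = (1 + c)/(c + rr + e), the denominator satisfies c + rr + e = (1 + c)/m = (1 + 0) / 6.058468 ≈ 0.165058.
With c = 0 and rr = 0.07, the excess reserve ratio is 0.165058 − 0 − 0.07 = 0.095058.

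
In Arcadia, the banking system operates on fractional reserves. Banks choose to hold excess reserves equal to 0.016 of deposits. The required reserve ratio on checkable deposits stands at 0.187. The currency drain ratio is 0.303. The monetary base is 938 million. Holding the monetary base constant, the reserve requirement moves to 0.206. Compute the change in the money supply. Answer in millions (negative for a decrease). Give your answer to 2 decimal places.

-87.42 million

Initially m₁ = (1 + 0.303) / (0.187 + 0.016 + 0.303) ≈ 2.575099, so M₁ = 2.575099 × 938 ≈ 2415.4429 million.
After the change m₂ = (1 + 0.303) / (0.206 + 0.016 + 0.303) ≈ 2.481905, so M₂ = 2.481905 × 938 ≈ 2328.0269 million.
ΔM = M₂ − M₁ = 2328.0269 − 2415.4429 = -87.416 million.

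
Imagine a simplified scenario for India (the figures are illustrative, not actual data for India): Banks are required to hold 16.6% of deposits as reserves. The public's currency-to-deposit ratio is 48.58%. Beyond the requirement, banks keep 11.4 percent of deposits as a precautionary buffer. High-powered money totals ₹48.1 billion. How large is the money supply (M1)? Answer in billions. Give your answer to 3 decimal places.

₹93.323 billion

The money multiplier is m = (1 + c) / (rr + e + c) = (1 + 0.4858) / (0.166 + 0.114 + 0.4858) ≈ 1.940193.
So M = m × MB = 1.940193 × 48.1 ≈ 93.3233 billion.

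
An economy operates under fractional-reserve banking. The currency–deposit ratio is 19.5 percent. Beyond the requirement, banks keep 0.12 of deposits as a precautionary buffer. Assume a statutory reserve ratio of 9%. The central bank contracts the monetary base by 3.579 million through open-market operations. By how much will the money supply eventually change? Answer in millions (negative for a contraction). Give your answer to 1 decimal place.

The money multiplier is m = (1 + c) / (rr + e + c) = (1 + 0.195) / (0.09 + 0.12 + 0.195) ≈ 2.9506.
The sale removes 3.579 million of base, so ΔM = m × ΔMB = 2.9506 × (−3.579) ≈ -10.5602 million.

-10.6 million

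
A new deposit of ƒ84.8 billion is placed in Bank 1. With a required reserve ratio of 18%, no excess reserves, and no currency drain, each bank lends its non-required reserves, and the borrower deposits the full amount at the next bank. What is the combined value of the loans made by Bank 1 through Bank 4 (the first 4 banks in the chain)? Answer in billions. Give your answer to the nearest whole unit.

Bank i lends (1 − rr)^i of the original deposit: Bank 1 lends 84.8·0.8200 = 69.5360, Bank 2 lends 84.8·0.8200² ≈ 57.0195, and so on.
Summing a geometric series: total = 84.8·[0.8200·(1 − 0.8200^4) / (1 − 0.8200)] ≈ 211.6515 billion.

ƒ212 billion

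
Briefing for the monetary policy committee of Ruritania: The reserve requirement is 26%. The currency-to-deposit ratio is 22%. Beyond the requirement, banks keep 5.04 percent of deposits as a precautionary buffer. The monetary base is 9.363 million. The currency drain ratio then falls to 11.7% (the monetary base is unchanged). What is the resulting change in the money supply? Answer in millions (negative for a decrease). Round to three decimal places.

Initially m₁ = (1 + 0.22) / (0.26 + 0.0504 + 0.22) ≈ 2.30015, so M₁ = 2.30015 × 9.363 ≈ 21.5363 million.
After the change m₂ = (1 + 0.117) / (0.26 + 0.0504 + 0.117) ≈ 2.61348, so M₂ = 2.61348 × 9.363 ≈ 24.47 million.
ΔM = M₂ − M₁ = 24.47 − 21.5363 = 2.9337 million.

2.934 million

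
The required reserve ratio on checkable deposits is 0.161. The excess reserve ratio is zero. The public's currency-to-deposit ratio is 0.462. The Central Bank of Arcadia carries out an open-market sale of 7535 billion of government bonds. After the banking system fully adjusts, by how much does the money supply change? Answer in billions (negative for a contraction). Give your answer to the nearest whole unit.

The money multiplier is m = (1 + c) / (rr + c) = (1 + 0.462) / (0.161 + 0.462) ≈ 2.34671.
The sale removes 7535 billion of base, so ΔM = m × ΔMB = 2.34671 × (−7535) ≈ -17682.4598 billion.

-17682 billion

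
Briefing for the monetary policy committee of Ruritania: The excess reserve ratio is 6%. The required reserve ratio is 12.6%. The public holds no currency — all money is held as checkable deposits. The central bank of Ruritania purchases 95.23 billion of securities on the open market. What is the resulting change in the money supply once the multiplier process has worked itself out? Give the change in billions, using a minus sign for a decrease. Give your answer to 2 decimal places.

The money multiplier is m = 1 / (rr + e) = 1 / (0.126 + 0.06) ≈ 5.37634.
The purchase adds 95.23 billion of base, so ΔM = m × ΔMB = 5.37634 × (+95.23) ≈ 511.9889 billion.

511.99 billion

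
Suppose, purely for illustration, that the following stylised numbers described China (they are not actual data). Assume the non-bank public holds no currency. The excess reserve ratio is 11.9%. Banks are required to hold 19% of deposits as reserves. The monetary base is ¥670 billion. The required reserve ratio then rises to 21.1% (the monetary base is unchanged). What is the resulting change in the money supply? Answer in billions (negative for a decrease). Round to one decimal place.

Initially m₁ = 1 / (0.19 + 0.119) ≈ 3.23625, so M₁ = 3.23625 × 670 = 2168.2875 billion.
After the change m₂ = 1 / (0.211 + 0.119) ≈ 3.03030, so M₂ = 3.03030 × 670 = 2030.301 billion.
ΔM = M₂ − M₁ = 2030.301 − 2168.2875 = -137.9865 billion.

-138.0 billion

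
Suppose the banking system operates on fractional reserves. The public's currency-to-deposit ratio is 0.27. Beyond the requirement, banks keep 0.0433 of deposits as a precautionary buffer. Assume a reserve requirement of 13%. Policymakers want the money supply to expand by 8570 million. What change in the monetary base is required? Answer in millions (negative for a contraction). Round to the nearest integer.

The money multiplier is m = (1 + c) / (rr + e + c) = (1 + 0.27) / (0.13 + 0.0433 + 0.27) ≈ 2.86488.
ΔMB = ΔM / m = (+8570) / 2.86488 ≈ 2991.3993 million.

2991 million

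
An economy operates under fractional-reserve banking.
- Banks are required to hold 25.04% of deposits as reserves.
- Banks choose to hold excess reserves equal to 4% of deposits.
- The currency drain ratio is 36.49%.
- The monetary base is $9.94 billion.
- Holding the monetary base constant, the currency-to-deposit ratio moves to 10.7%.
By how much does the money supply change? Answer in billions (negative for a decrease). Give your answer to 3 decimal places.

$6.985 billion

Initially m₁ = (1 + 0.3649) / (0.2504 + 0.04 + 0.3649) ≈ 2.08286, so M₁ = 2.08286 × 9.94 ≈ 20.7036 billion.
After the change m₂ = (1 + 0.107) / (0.2504 + 0.04 + 0.107) ≈ 2.78561, so M₂ = 2.78561 × 9.94 ≈ 27.689 billion.
ΔM = M₂ − M₁ = 27.689 − 20.7036 = 6.9854 billion.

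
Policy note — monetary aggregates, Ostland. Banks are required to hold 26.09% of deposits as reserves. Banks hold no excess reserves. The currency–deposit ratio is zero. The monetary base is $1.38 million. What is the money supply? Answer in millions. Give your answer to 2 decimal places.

$5.29 million

With no currency drain or excess reserves, the money multiplier is m = 1/rr = 1/0.2609 ≈ 3.8329.
Money supply M = m × MB = 3.8329 × 1.38 ≈ 5.2894 million.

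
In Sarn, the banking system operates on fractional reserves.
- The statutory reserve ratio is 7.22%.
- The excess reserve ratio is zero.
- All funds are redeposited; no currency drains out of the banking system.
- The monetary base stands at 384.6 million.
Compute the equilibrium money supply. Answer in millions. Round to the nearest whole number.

With no currency drain or excess reserves, the money multiplier is m = 1/rr = 1/0.0722 ≈ 13.8504.
Money supply M = m × MB = 13.8504 × 384.6 ≈ 5326.8638 million.

5327 million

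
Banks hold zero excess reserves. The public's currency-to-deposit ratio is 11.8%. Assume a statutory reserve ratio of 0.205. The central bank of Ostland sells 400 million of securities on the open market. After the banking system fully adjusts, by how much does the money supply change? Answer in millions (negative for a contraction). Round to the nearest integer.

-1385 million

The money multiplier is m = (1 + c) / (rr + c) = (1 + 0.118) / (0.205 + 0.118) ≈ 3.4613.
The sale removes 400 million of base, so ΔM = m × ΔMB = 3.4613 × (−400) = -1384.52 million.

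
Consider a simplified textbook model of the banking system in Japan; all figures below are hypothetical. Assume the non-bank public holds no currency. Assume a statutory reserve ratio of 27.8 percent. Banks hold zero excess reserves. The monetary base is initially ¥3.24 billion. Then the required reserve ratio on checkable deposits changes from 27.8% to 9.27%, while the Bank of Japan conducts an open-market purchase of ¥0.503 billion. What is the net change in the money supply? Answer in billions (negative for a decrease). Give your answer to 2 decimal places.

¥28.72 billion

Before: m₁ = 1 / (0.278) ≈ 3.5971, MB₁ = 3.24, so M₁ = 3.5971 × 3.24 ≈ 11.6546 billion.
After: m₂ = 1 / (0.0927) ≈ 10.7875, MB₂ = 3.24 + 0.503 = 3.743, so M₂ = 10.7875 × 3.743 ≈ 40.3776 billion.
ΔM = M₂ − M₁ = 40.3776 − 11.6546 = 28.723 billion.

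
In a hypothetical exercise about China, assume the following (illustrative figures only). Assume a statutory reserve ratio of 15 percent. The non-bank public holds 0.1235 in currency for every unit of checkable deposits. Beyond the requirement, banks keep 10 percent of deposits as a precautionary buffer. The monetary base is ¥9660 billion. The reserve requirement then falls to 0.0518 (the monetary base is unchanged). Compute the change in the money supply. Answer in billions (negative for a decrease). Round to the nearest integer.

Initially m₁ = (1 + 0.1235) / (0.15 + 0.1 + 0.1235) ≈ 3.00803, so M₁ = 3.00803 × 9660 = 29057.5698 billion.
After the change m₂ = (1 + 0.1235) / (0.0518 + 0.1 + 0.1235) ≈ 4.08100, so M₂ = 4.08100 × 9660 = 39422.46 billion.
ΔM = M₂ − M₁ = 39422.46 − 29057.5698 = 10364.8902 billion.

¥10365 billion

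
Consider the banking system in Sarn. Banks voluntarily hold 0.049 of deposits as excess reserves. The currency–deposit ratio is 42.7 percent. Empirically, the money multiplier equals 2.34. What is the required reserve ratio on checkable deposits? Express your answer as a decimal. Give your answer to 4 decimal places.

0.1338

Using m = 2.34. Since m = (1 + c)/(c + rr + e), the denominator satisfies c + rr + e = (1 + c)/m = (1 + 0.427) / 2.34 ≈ 0.609829.
With c = 0.427 and e = 0.049, the required reserve ratio on checkable deposits is 0.609829 − 0.427 − 0.049 = 0.133829.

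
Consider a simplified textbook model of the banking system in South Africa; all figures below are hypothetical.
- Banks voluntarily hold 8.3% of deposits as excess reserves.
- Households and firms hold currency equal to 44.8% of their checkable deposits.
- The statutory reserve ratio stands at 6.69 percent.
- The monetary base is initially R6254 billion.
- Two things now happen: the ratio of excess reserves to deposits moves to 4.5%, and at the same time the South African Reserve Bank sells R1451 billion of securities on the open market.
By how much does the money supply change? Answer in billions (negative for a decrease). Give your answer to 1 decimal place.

Before: m₁ = (1 + 0.448) / (0.0669 + 0.083 + 0.448) ≈ 2.421810, MB₁ = 6254, so M₁ = 2.421810 × 6254 ≈ 15145.9997 billion.
After: m₂ = (1 + 0.448) / (0.0669 + 0.045 + 0.448) ≈ 2.586176, MB₂ = 6254 − 1451 = 4803, so M₂ = 2.586176 × 4803 ≈ 12421.4033 billion.
ΔM = M₂ − M₁ = 12421.4033 − 15145.9997 = -2724.5964 billion.

-2724.6 billion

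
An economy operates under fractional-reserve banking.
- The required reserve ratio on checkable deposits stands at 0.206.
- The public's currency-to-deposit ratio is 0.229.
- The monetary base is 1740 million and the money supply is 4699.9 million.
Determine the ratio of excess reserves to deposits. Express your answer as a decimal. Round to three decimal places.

Using m = M/MB = 4699.9/1740 ≈ 2.701092. Since m = (1 + c)/(c + rr + e), the denominator satisfies c + rr + e = (1 + c)/m = (1 + 0.229) / 2.701092 ≈ 0.455001.
With c = 0.229 and rr = 0.206, the ratio of excess reserves to deposits is 0.455001 − 0.229 − 0.206 = 0.020001.

0.020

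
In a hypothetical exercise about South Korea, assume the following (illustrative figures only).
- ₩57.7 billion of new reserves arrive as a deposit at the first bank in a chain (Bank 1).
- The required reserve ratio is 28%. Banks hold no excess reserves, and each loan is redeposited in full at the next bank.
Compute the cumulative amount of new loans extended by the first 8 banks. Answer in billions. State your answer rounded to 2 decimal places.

Bank i lends (1 − rr)^i of the original deposit: Bank 1 lends 57.7·0.7200 = 41.5440, Bank 2 lends 57.7·0.7200² ≈ 29.9117, and so on.
Summing a geometric series: total = 57.7·[0.7200·(1 − 0.7200^8) / (1 − 0.7200)] ≈ 137.6560 billion.

₩137.66 billion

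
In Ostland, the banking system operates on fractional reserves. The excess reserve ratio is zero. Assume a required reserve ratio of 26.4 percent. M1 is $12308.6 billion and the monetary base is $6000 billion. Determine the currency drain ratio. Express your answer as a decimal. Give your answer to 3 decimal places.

Using m = M/MB = 12308.6/6000 ≈ 2.051433. From m = (1 + c)/(c + rr + e), rearranging gives 1 + c = m·(c + rr + e), so c·(1 − m) = m·(rr + e) − 1.
Hence c = [m·(rr + e) − 1]/(1 − m) = [2.051433 × (0.264 + 0) − 1] / (1 − 2.051433) ≈ 0.435997.

0.436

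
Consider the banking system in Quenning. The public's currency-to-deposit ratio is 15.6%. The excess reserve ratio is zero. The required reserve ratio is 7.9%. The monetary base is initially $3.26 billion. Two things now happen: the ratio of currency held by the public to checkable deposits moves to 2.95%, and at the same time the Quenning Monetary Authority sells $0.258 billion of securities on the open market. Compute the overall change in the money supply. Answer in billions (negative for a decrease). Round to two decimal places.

Before: m₁ = (1 + 0.156) / (0.079 + 0.156) ≈ 4.9191, MB₁ = 3.26, so M₁ = 4.9191 × 3.26 ≈ 16.0363 billion.
After: m₂ = (1 + 0.0295) / (0.079 + 0.0295) ≈ 9.4885, MB₂ = 3.26 − 0.258 = 3.002, so M₂ = 9.4885 × 3.002 ≈ 28.4845 billion.
ΔM = M₂ − M₁ = 28.4845 − 16.0363 = 12.4482 billion.

$12.45 billion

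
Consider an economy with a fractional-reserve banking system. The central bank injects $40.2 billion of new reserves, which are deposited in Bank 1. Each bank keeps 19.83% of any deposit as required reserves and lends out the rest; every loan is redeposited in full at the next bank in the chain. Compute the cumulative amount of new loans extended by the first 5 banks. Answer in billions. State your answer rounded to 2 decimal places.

$108.70 billion

Bank i lends (1 − rr)^i of the original deposit: Bank 1 lends 40.2·0.8017 ≈ 32.2283, Bank 2 lends 40.2·0.8017² ≈ 25.8375, and so on.
Summing a geometric series: total = 40.2·[0.8017·(1 − 0.8017^5) / (1 − 0.8017)] ≈ 108.6993 billion.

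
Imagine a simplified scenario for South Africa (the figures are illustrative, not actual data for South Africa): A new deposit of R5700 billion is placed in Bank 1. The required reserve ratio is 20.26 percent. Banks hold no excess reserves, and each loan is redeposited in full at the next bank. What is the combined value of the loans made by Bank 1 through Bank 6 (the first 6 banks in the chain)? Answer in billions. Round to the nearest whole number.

Bank i lends (1 − rr)^i of the original deposit: Bank 1 lends 5700·0.7974 = 4545.1800, Bank 2 lends 5700·0.7974² ≈ 3624.3265, and so on.
Summing a geometric series: total = 5700·[0.7974·(1 − 0.7974^6) / (1 − 0.7974)] ≈ 16667.0013 billion.

R16667 billion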